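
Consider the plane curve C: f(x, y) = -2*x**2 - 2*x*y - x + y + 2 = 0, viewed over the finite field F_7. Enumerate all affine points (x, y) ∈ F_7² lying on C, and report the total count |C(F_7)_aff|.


Affine F_7-points: {(0, 5), (1, 6), (2, 2), (3, 6), (5, 5), (6, 2)}; count = 6.

For each of the 49 pairs (x, y) ∈ F_7², evaluate f(x, y) mod 7. Record the zeros.
  x = 0: [0↦2, 1↦3, 2↦4, 3↦5, 4↦6, 5↦0, 6↦1]  zeros at y ∈ {5}
  x = 1: [0↦6, 1↦5, 2↦4, 3↦3, 4↦2, 5↦1, 6↦0]  zeros at y ∈ {6}
  x = 2: [0↦6, 1↦3, 2↦0, 3↦4, 4↦1, 5↦5, 6↦2]  zeros at y ∈ {2}
  x = 3: [0↦2, 1↦4, 2↦6, 3↦1, 4↦3, 5↦5, 6↦0]  zeros at y ∈ {6}
  x = 4: [0↦1, 1↦1, 2↦1, 3↦1, 4↦1, 5↦1, 6↦1]  zeros at y ∈ ∅
  x = 5: [0↦3, 1↦1, 2↦6, 3↦4, 4↦2, 5↦0, 6↦5]  zeros at y ∈ {5}
  x = 6: [0↦1, 1↦4, 2↦0, 3↦3, 4↦6, 5↦2, 6↦5]  zeros at y ∈ {2}
Collecting zeros: affine points = {(0, 5), (1, 6), (2, 2), (3, 6), (5, 5), (6, 2)}.
Total count |C(F_7)_aff| = 6.


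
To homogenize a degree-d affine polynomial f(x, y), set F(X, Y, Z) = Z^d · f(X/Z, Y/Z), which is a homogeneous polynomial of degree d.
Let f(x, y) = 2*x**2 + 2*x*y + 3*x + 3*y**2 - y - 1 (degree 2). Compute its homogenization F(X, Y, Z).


F(X, Y, Z) = 2*X**2 + 2*X*Y + 3*X*Z + 3*Y**2 - Y*Z - Z**2

deg(f) = 2.
Substitute x = X/Z, y = Y/Z into f, then multiply by Z^2.
  monomial 2·x^2·y^0 ↦ 2·X^2·Y^0·Z^0.
  monomial 2·x^1·y^1 ↦ 2·X^1·Y^1·Z^0.
  monomial 3·x^1·y^0 ↦ 3·X^1·Y^0·Z^1.
  monomial 3·x^0·y^2 ↦ 3·X^0·Y^2·Z^0.
  monomial -1·x^0·y^1 ↦ -1·X^0·Y^1·Z^1.
  monomial -1·x^0·y^0 ↦ -1·X^0·Y^0·Z^2.
Collecting: F(X, Y, Z) = 2*X**2 + 2*X*Y + 3*X*Z + 3*Y**2 - Y*Z - Z**2.


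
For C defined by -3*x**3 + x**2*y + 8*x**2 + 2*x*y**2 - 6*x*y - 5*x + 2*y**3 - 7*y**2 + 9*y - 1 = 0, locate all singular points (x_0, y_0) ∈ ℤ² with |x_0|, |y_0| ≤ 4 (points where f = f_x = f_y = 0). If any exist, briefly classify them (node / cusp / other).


Singular points: {(1, 1)}; classification: cusp.

Compute partial derivatives:
  f_x = -9*x**2 + 2*x*y + 16*x + 2*y**2 - 6*y - 5.
  f_y = x**2 + 4*x*y - 6*x + 6*y**2 - 14*y + 9.
Scan x_0 ∈ {−4, ..., 4}. For each x_0, f_y(x_0, y) is a polynomial in y; find its integer roots y ∈ {−4, ..., 4}, then test f_x and f at those candidates.
  x = -4: f_y(-4, y) = 6*y**2 - 30*y + 49; no integer root y with |y| ≤ 4.
  x = -3: f_y(-3, y) = 6*y**2 - 26*y + 36; no integer root y with |y| ≤ 4.
  x = -2: f_y(-2, y) = 6*y**2 - 22*y + 25; no integer root y with |y| ≤ 4.
  x = -1: f_y(-1, y) = 6*y**2 - 18*y + 16; no integer root y with |y| ≤ 4.
  x = 0: f_y(0, y) = 6*y**2 - 14*y + 9; no integer root y with |y| ≤ 4.
  x = 1: f_y(1, y) = 6*y**2 - 10*y + 4; vanishes at y ∈ {1}. (1, 1): f_x = 0, f = 0 — SINGULAR.
  x = 2: f_y(2, y) = 6*y**2 - 6*y + 1; no integer root y with |y| ≤ 4.
  x = 3: f_y(3, y) = 6*y**2 - 2*y; vanishes at y ∈ {0}. (3, 0): f_x = -38 ≠ 0.
  x = 4: f_y(4, y) = 6*y**2 + 2*y + 1; no integer root y with |y| ≤ 4.
Only singular point on the grid: (1, 1).
Classify: substitute x = 1 + u, y = 1 + v and expand: f = -3*u**3 + u**2*v + 2*u*v**2 + 2*v**3 + v**2.
No constant or linear terms (consistent with a singular point). Quadratic part: v**2. Cubic part: -3*u**3 + u**2*v + 2*u*v**2 + 2*v**3.
The quadratic part v**2 is a perfect square, so there is a single (double) tangent line v = 0, i.e. y = 1. Restricting the cubic part to that line (v = 0) leaves -3*u**3 ≠ 0, so f is not divisible by v and the branch is v² ≈ 3*u**3 to lowest order — this is a cusp.
Classification: cusp.


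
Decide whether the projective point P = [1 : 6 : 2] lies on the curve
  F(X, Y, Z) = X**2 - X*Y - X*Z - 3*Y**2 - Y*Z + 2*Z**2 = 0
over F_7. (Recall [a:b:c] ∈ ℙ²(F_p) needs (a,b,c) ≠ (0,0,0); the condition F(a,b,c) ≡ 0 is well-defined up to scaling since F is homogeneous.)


F(1,6,2) ≡ 0 (mod 7); P is on the curve.

Evaluate F(1, 6, 2) term-by-term (mod 7).
  X**2 ↦ 1·1·1·1 = 1
  -X*Y ↦ -1·1·6·1 = -6
  -X*Z ↦ -1·1·1·2 = -2
  -3*Y**2 ↦ -3·1·36·1 = -108
  -Y*Z ↦ -1·1·6·2 = -12
  2*Z**2 ↦ 2·1·1·4 = 8
Sum: F(1, 6, 2) = (1) + (-6) + (-2) + (-108) + (-12) + (8) = -119.
Reducing mod 7: -119 ≡ 0 (mod 7).
Since F(a, b, c) ≡ 0 (mod 7), P lies on the curve.


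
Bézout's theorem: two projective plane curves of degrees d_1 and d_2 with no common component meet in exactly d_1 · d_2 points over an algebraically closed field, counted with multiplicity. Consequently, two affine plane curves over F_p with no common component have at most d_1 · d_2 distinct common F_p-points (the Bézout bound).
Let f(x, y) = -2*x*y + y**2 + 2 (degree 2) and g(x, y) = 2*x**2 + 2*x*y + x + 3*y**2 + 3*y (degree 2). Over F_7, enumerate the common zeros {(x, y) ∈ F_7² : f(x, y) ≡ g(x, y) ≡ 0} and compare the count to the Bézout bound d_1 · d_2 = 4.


Common zeros: ∅; count = 0; Bézout bound = 4.

deg(f) = 2, deg(g) = 2, so Bézout bound = 4.
Scan x ∈ F_7. For each x, list the y ∈ F_7 with f(x, y) ≡ 0 and those with g(x, y) ≡ 0 (mod 7); the common zeros in that column are the intersection.
  x = 0: f ≡ 0 at y ∈ ∅; g ≡ 0 at y ∈ {0, 6}; common: ∅.
  x = 1: f ≡ 0 at y ∈ ∅; g ≡ 0 at y ∈ ∅; common: ∅.
  x = 2: f ≡ 0 at y ∈ {5, 6}; g ≡ 0 at y ∈ ∅; common: ∅.
  x = 3: f ≡ 0 at y ∈ {3}; g ≡ 0 at y ∈ {0, 4}; common: ∅.
  x = 4: f ≡ 0 at y ∈ {4}; g ≡ 0 at y ∈ {2, 6}; common: ∅.
  x = 5: f ≡ 0 at y ∈ {1, 2}; g ≡ 0 at y ∈ ∅; common: ∅.
  x = 6: f ≡ 0 at y ∈ ∅; g ≡ 0 at y ∈ ∅; common: ∅.
Collecting: common zeros = ∅, so the count is 0.
Comparison with the Bézout bound: 0 ≤ 4 = deg(f)·deg(g), as expected for curves with no common component (the affine F_7-count falls short of the bound because intersections may lie at infinity, over extension fields, or carry multiplicity).


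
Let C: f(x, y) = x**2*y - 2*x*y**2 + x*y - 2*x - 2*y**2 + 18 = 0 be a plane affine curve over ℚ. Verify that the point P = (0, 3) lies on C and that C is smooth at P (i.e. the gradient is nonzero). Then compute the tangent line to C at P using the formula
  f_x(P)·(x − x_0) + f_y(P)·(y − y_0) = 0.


Tangent line at P: -17*x - 12*y + 36 = 0.

Step 1: f(0, 3) = 0, so P lies on C.
Step 2: partial derivatives
  f_x(x, y) = 2*x*y - 2*y**2 + y - 2, f_y(x, y) = x**2 - 4*x*y + x - 4*y.
  f_x(P) = -17, f_y(P) = -12 (gradient nonzero, so P is smooth).
Step 3: tangent line at P: -17·(x − 0) + -12·(y − 3) = 0.
Expanding: -17*x - 12*y + 36 = 0.


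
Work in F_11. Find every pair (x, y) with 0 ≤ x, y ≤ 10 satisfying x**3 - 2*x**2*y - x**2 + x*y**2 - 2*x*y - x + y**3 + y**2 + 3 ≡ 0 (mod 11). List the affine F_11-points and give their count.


Affine F_11-points: {(2, 9), (3, 8), (6, 7), (7, 1), (7, 5), (7, 8), (8, 9), (9, 1), (9, 2), (9, 9), (10, 4)}; count = 11.

For each of the 121 pairs (x, y) ∈ F_11², evaluate f(x, y) mod 11. Record the zeros.
  x = 0: [0↦3, 1↦5, 2↦4, 3↦6, 4↦6, 5↦10, 6↦2, 7↦10, 8↦7, 9↦10, 10↦3]  zeros at y ∈ ∅
  x = 1: [0↦2, 1↦1, 2↦10, 3↦2, 4↦5, 5↦3, 6↦2, 7↦8, 8↦5, 9↦10, 10↦7]  zeros at y ∈ ∅
  x = 2: [0↦5, 1↦8, 2↦1, 3↦1, 4↦3, 5↦2, 6↦4, 7↦4, 8↦8, 9↦0, 10↦8]  zeros at y ∈ {9}
  x = 3: [0↦7, 1↦10, 2↦5, 3↦9, 4↦6, 5↦2, 6↦3, 7↦4, 8↦0, 9↦8, 10↦1]  zeros at y ∈ {8}
  x = 4: [0↦3, 1↦2, 2↦6, 3↦10, 4↦9, 5↦9, 6↦5, 7↦3, 8↦9, 9↦7, 10↦3]  zeros at y ∈ ∅
  x = 5: [0↦10, 1↦1, 2↦10, 3↦10, 4↦7, 5↦7, 6↦5, 7↦7, 8↦8, 9↦3, 10↦9]  zeros at y ∈ ∅
  x = 6: [0↦1, 1↦2, 2↦1, 3↦4, 4↦6, 5↦2, 6↦9, 7↦0, 8↦3, 9↦2, 10↦3]  zeros at y ∈ {7}
  x = 7: [0↦4, 1↦0, 2↦7, 3↦9, 4↦1, 5↦0, 6↦1, 7↦10, 8↦0, 9↦10, 10↦2]  zeros at y ∈ {1, 5, 8}
  x = 8: [0↦3, 1↦1, 2↦1, 3↦9, 4↦9, 5↦7, 6↦9, 7↦10, 8↦5, 9↦0, 10↦1]  zeros at y ∈ {9}
  x = 9: [0↦4, 1↦0, 2↦0, 3↦10, 4↦3, 5↦7, 6↦6, 7↦6, 8↦2, 9↦0, 10↦6]  zeros at y ∈ {1, 2, 9}
  x = 10: [0↦2, 1↦3, 2↦10, 3↦7, 4↦0, 5↦6, 6↦9, 7↦4, 8↦8, 9↦5, 10↦1]  zeros at y ∈ {4}
Collecting zeros: affine points = {(2, 9), (3, 8), (6, 7), (7, 1), (7, 5), (7, 8), (8, 9), (9, 1), (9, 2), (9, 9), (10, 4)}.
Total count |C(F_11)_aff| = 11.


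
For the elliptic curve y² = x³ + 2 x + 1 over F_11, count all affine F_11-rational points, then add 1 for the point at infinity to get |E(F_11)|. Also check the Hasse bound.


Affine points = {(0, 1), (0, 10), (1, 2), (1, 9), (3, 1), (3, 10), (5, 2), (5, 9), (6, 3), (6, 8), (8, 1), (8, 10), (9, 0), (10, 3), (10, 8)}; affine count = 15; |E(F_11)| = 16.

Discriminant check: Δ ∝ 4a³ + 27b² = 4·2³ + 27·1² = 4·8 + 27·1 ≡ 4 (mod 11). Nonzero ⇒ E is nonsingular.
For each x ∈ F_11, compute rhs = x³ + 2·x + 1 mod 11, then count y ∈ F_11 with y² ≡ rhs.
  x = 0: rhs = 1, matching y values: 1, 10 (2 points).
  x = 1: rhs = 4, matching y values: 2, 9 (2 points).
  x = 2: rhs = 2, matching y values: none (0 points).
  x = 3: rhs = 1, matching y values: 1, 10 (2 points).
  x = 4: rhs = 7, matching y values: none (0 points).
  x = 5: rhs = 4, matching y values: 2, 9 (2 points).
  x = 6: rhs = 9, matching y values: 3, 8 (2 points).
  x = 7: rhs = 6, matching y values: none (0 points).
  x = 8: rhs = 1, matching y values: 1, 10 (2 points).
  x = 9: rhs = 0, matching y values: 0 (1 points).
  x = 10: rhs = 9, matching y values: 3, 8 (2 points).
Total affine count: 15.
Full point count |E(F_11)| = 15 + 1 = 16.
Hasse bound: |16 − (11+1)| = |4| = 4 ≤ 2√11 ≈ 6.6332 ✓.


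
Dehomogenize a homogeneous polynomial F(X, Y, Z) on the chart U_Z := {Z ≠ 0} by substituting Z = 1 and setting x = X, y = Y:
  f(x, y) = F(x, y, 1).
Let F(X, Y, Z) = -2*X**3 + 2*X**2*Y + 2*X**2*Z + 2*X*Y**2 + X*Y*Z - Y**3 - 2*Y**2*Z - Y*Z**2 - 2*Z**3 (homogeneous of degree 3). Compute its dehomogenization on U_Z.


f(x, y) = -2*x**3 + 2*x**2*y + 2*x**2 + 2*x*y**2 + x*y - y**3 - 2*y**2 - y - 2

On U_Z we set Z = 1. Each monomial c·X^i·Y^j·Z^k in F becomes c·x^i·y^j·1^k = c·x^i·y^j.
Substituting Z = 1: F(X, Y, 1) = -2*x**3 + 2*x**2*y + 2*x**2 + 2*x*y**2 + x*y - y**3 - 2*y**2 - y - 2.
Note: deg(f) ≤ deg(F) = 3; strict inequality happens when F is divisible by Z (lost terms).


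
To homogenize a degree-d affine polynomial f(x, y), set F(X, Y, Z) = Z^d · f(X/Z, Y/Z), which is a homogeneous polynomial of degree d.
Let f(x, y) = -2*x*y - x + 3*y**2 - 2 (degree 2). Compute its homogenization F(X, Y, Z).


F(X, Y, Z) = -2*X*Y - X*Z + 3*Y**2 - 2*Z**2

deg(f) = 2.
Substitute x = X/Z, y = Y/Z into f, then multiply by Z^2.
  monomial -2·x^1·y^1 ↦ -2·X^1·Y^1·Z^0.
  monomial -1·x^1·y^0 ↦ -1·X^1·Y^0·Z^1.
  monomial 3·x^0·y^2 ↦ 3·X^0·Y^2·Z^0.
  monomial -2·x^0·y^0 ↦ -2·X^0·Y^0·Z^2.
Collecting: F(X, Y, Z) = -2*X*Y - X*Z + 3*Y**2 - 2*Z**2.


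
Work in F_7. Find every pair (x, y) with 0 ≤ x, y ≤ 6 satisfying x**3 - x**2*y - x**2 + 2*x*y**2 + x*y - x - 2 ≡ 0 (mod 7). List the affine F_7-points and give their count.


Affine F_7-points: {(2, 0), (2, 4), (3, 3), (3, 5), (4, 0), (4, 5), (6, 1), (6, 5)}; count = 8.

For each of the 49 pairs (x, y) ∈ F_7², evaluate f(x, y) mod 7. Record the zeros.
  x = 0: [0↦5, 1↦5, 2↦5, 3↦5, 4↦5, 5↦5, 6↦5]  zeros at y ∈ ∅
  x = 1: [0↦4, 1↦6, 2↦5, 3↦1, 4↦1, 5↦5, 6↦6]  zeros at y ∈ ∅
  x = 2: [0↦0, 1↦2, 2↦5, 3↦2, 4↦0, 5↦6, 6↦6]  zeros at y ∈ {0, 4}
  x = 3: [0↦6, 1↦6, 2↦4, 3↦0, 4↦1, 5↦0, 6↦4]  zeros at y ∈ {3, 5}
  x = 4: [0↦0, 1↦3, 2↦1, 3↦1, 4↦3, 5↦0, 6↦6]  zeros at y ∈ {0, 5}
  x = 5: [0↦2, 1↦6, 2↦2, 3↦4, 4↦5, 5↦5, 6↦4]  zeros at y ∈ ∅
  x = 6: [0↦4, 1↦0, 2↦6, 3↦1, 4↦6, 5↦0, 6↦4]  zeros at y ∈ {1, 5}
Collecting zeros: affine points = {(2, 0), (2, 4), (3, 3), (3, 5), (4, 0), (4, 5), (6, 1), (6, 5)}.
Total count |C(F_7)_aff| = 8.


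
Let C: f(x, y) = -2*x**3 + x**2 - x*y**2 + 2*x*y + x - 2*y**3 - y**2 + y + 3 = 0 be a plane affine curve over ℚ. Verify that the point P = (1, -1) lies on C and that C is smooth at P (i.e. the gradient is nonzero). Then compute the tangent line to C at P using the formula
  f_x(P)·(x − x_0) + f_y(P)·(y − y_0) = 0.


Tangent line at P: -6*x + y + 7 = 0.

Step 1: f(1, -1) = 0, so P lies on C.
Step 2: partial derivatives
  f_x(x, y) = -6*x**2 + 2*x - y**2 + 2*y + 1, f_y(x, y) = -2*x*y + 2*x - 6*y**2 - 2*y + 1.
  f_x(P) = -6, f_y(P) = 1 (gradient nonzero, so P is smooth).
Step 3: tangent line at P: -6·(x − 1) + 1·(y − -1) = 0.
Expanding: -6*x + y + 7 = 0.


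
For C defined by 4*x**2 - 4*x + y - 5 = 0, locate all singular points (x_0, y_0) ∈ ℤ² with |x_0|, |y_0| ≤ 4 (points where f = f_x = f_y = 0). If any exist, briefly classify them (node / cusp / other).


No singular points in the scanned grid; C is smooth there.

Compute partial derivatives:
  f_x = 8*x - 4.
  f_y = 1.
f_y = 1 is a nonzero constant, so f_y never vanishes: no point (x, y) can satisfy f = f_x = f_y = 0. In particular no (x, y) ∈ {−4, ..., 4}² is singular; the curve is smooth.


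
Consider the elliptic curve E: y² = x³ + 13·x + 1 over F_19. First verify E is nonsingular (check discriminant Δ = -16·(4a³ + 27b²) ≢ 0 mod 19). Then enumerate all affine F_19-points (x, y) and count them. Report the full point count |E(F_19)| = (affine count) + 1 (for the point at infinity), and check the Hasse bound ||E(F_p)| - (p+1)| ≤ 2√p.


Affine points = {(0, 1), (0, 18), (2, 4), (2, 15), (5, 1), (5, 18), (7, 6), (7, 13), (8, 3), (8, 16), (9, 7), (9, 12), (12, 2), (12, 17), (13, 7), (13, 12), (14, 1), (14, 18), (16, 7), (16, 12), (17, 9), (17, 10), (18, 5), (18, 14)}; affine count = 24; |E(F_19)| = 25.

Discriminant check: Δ ∝ 4a³ + 27b² = 4·13³ + 27·1² = 4·2197 + 27·1 ≡ 18 (mod 19). Nonzero ⇒ E is nonsingular.
For each x ∈ F_19, compute rhs = x³ + 13·x + 1 mod 19, then count y ∈ F_19 with y² ≡ rhs.
  x = 0: rhs = 1, matching y values: 1, 18 (2 points).
  x = 1: rhs = 15, matching y values: none (0 points).
  x = 2: rhs = 16, matching y values: 4, 15 (2 points).
  x = 3: rhs = 10, matching y values: none (0 points).
  x = 4: rhs = 3, matching y values: none (0 points).
  x = 5: rhs = 1, matching y values: 1, 18 (2 points).
  x = 6: rhs = 10, matching y values: none (0 points).
  x = 7: rhs = 17, matching y values: 6, 13 (2 points).
  x = 8: rhs = 9, matching y values: 3, 16 (2 points).
  x = 9: rhs = 11, matching y values: 7, 12 (2 points).
  x = 10: rhs = 10, matching y values: none (0 points).
  x = 11: rhs = 12, matching y values: none (0 points).
  x = 12: rhs = 4, matching y values: 2, 17 (2 points).
  x = 13: rhs = 11, matching y values: 7, 12 (2 points).
  x = 14: rhs = 1, matching y values: 1, 18 (2 points).
  x = 15: rhs = 18, matching y values: none (0 points).
  x = 16: rhs = 11, matching y values: 7, 12 (2 points).
  x = 17: rhs = 5, matching y values: 9, 10 (2 points).
  x = 18: rhs = 6, matching y values: 5, 14 (2 points).
Total affine count: 24.
Full point count |E(F_19)| = 24 + 1 = 25.
Hasse bound: |25 − (19+1)| = |5| = 5 ≤ 2√19 ≈ 8.7178 ✓.


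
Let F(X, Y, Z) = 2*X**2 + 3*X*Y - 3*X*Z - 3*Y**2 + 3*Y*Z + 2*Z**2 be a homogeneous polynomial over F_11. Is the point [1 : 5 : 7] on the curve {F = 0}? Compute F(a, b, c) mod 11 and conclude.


F(1,5,7) ≡ 3 (mod 11); P is NOT on the curve.

Evaluate F(1, 5, 7) term-by-term (mod 11).
  2*X**2 ↦ 2·1·1·1 = 2
  3*X*Y ↦ 3·1·5·1 = 15
  -3*X*Z ↦ -3·1·1·7 = -21
  -3*Y**2 ↦ -3·1·25·1 = -75
  3*Y*Z ↦ 3·1·5·7 = 105
  2*Z**2 ↦ 2·1·1·49 = 98
Sum: F(1, 5, 7) = (2) + (15) + (-21) + (-75) + (105) + (98) = 124.
Reducing mod 11: 124 ≡ 3 (mod 11).
Since F(a, b, c) ≡ 3 ≠ 0 (mod 11), P does NOT lie on the curve.


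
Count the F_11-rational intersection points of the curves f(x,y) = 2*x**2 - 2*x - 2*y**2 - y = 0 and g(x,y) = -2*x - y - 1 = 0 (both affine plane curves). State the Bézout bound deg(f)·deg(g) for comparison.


Common zeros: ∅; count = 0; Bézout bound = 2.

deg(f) = 2, deg(g) = 1, so Bézout bound = 2.
Scan x ∈ F_11. For each x, list the y ∈ F_11 with f(x, y) ≡ 0 and those with g(x, y) ≡ 0 (mod 11); the common zeros in that column are the intersection.
  x = 0: f ≡ 0 at y ∈ {0, 5}; g ≡ 0 at y ∈ {10}; common: ∅.
  x = 1: f ≡ 0 at y ∈ {0, 5}; g ≡ 0 at y ∈ {8}; common: ∅.
  x = 2: f ≡ 0 at y ∈ {8}; g ≡ 0 at y ∈ {6}; common: ∅.
  x = 3: f ≡ 0 at y ∈ {6, 10}; g ≡ 0 at y ∈ {4}; common: ∅.
  x = 4: f ≡ 0 at y ∈ ∅; g ≡ 0 at y ∈ {2}; common: ∅.
  x = 5: f ≡ 0 at y ∈ ∅; g ≡ 0 at y ∈ {0}; common: ∅.
  x = 6: f ≡ 0 at y ∈ ∅; g ≡ 0 at y ∈ {9}; common: ∅.
  x = 7: f ≡ 0 at y ∈ ∅; g ≡ 0 at y ∈ {7}; common: ∅.
  x = 8: f ≡ 0 at y ∈ ∅; g ≡ 0 at y ∈ {5}; common: ∅.
  x = 9: f ≡ 0 at y ∈ {6, 10}; g ≡ 0 at y ∈ {3}; common: ∅.
  x = 10: f ≡ 0 at y ∈ {8}; g ≡ 0 at y ∈ {1}; common: ∅.
Collecting: common zeros = ∅, so the count is 0.
Comparison with the Bézout bound: 0 ≤ 2 = deg(f)·deg(g), as expected for curves with no common component (the affine F_11-count falls short of the bound because intersections may lie at infinity, over extension fields, or carry multiplicity).


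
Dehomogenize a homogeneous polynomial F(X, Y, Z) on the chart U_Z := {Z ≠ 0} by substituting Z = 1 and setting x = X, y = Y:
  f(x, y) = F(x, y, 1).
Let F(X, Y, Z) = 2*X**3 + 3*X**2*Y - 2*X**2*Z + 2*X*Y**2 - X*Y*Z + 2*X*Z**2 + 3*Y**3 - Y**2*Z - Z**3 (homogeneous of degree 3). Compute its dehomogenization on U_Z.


f(x, y) = 2*x**3 + 3*x**2*y - 2*x**2 + 2*x*y**2 - x*y + 2*x + 3*y**3 - y**2 - 1

On U_Z we set Z = 1. Each monomial c·X^i·Y^j·Z^k in F becomes c·x^i·y^j·1^k = c·x^i·y^j.
Substituting Z = 1: F(X, Y, 1) = 2*x**3 + 3*x**2*y - 2*x**2 + 2*x*y**2 - x*y + 2*x + 3*y**3 - y**2 - 1.
Note: deg(f) ≤ deg(F) = 3; strict inequality happens when F is divisible by Z (lost terms).


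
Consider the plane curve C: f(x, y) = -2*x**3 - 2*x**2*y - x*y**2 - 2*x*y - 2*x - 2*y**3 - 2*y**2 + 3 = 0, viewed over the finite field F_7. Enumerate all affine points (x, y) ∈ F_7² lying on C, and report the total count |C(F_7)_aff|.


Affine F_7-points: {(0, 2), (2, 1), (2, 5), (2, 6), (4, 0), (6, 0), (6, 3)}; count = 7.

For each of the 49 pairs (x, y) ∈ F_7², evaluate f(x, y) mod 7. Record the zeros.
  x = 0: [0↦3, 1↦6, 2↦0, 3↦1, 4↦4, 5↦4, 6↦3]  zeros at y ∈ {2}
  x = 1: [0↦6, 1↦4, 2↦5, 3↦4, 4↦3, 5↦4, 6↦2]  zeros at y ∈ ∅
  x = 2: [0↦4, 1↦0, 2↦4, 3↦4, 4↦2, 5↦0, 6↦0]  zeros at y ∈ {1, 5, 6}
  x = 3: [0↦6, 1↦3, 2↦6, 3↦3, 4↦3, 5↦1, 6↦6]  zeros at y ∈ ∅
  x = 4: [0↦0, 1↦1, 2↦6, 3↦3, 4↦1, 5↦2, 6↦1]  zeros at y ∈ {0}
  x = 5: [0↦2, 1↦3, 2↦6, 3↦6, 4↦5, 5↦5, 6↦1]  zeros at y ∈ ∅
  x = 6: [0↦0, 1↦4, 2↦1, 3↦0, 4↦3, 5↦5, 6↦1]  zeros at y ∈ {0, 3}
Collecting zeros: affine points = {(0, 2), (2, 1), (2, 5), (2, 6), (4, 0), (6, 0), (6, 3)}.
Total count |C(F_7)_aff| = 7.


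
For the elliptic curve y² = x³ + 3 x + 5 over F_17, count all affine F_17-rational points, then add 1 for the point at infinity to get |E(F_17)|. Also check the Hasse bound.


Affine points = {(1, 3), (1, 14), (2, 6), (2, 11), (4, 8), (4, 9), (5, 3), (5, 14), (6, 1), (6, 16), (9, 8), (9, 9), (10, 7), (10, 10), (11, 3), (11, 14), (12, 1), (12, 16), (15, 5), (15, 12), (16, 1), (16, 16)}; affine count = 22; |E(F_17)| = 23.

Discriminant check: Δ ∝ 4a³ + 27b² = 4·3³ + 27·5² = 4·27 + 27·25 ≡ 1 (mod 17). Nonzero ⇒ E is nonsingular.
For each x ∈ F_17, compute rhs = x³ + 3·x + 5 mod 17, then count y ∈ F_17 with y² ≡ rhs.
  x = 0: rhs = 5, matching y values: none (0 points).
  x = 1: rhs = 9, matching y values: 3, 14 (2 points).
  x = 2: rhs = 2, matching y values: 6, 11 (2 points).
  x = 3: rhs = 7, matching y values: none (0 points).
  x = 4: rhs = 13, matching y values: 8, 9 (2 points).
  x = 5: rhs = 9, matching y values: 3, 14 (2 points).
  x = 6: rhs = 1, matching y values: 1, 16 (2 points).
  x = 7: rhs = 12, matching y values: none (0 points).
  x = 8: rhs = 14, matching y values: none (0 points).
  x = 9: rhs = 13, matching y values: 8, 9 (2 points).
  x = 10: rhs = 15, matching y values: 7, 10 (2 points).
  x = 11: rhs = 9, matching y values: 3, 14 (2 points).
  x = 12: rhs = 1, matching y values: 1, 16 (2 points).
  x = 13: rhs = 14, matching y values: none (0 points).
  x = 14: rhs = 3, matching y values: none (0 points).
  x = 15: rhs = 8, matching y values: 5, 12 (2 points).
  x = 16: rhs = 1, matching y values: 1, 16 (2 points).
Total affine count: 22.
Full point count |E(F_17)| = 22 + 1 = 23.
Hasse bound: |23 − (17+1)| = |5| = 5 ≤ 2√17 ≈ 8.2462 ✓.


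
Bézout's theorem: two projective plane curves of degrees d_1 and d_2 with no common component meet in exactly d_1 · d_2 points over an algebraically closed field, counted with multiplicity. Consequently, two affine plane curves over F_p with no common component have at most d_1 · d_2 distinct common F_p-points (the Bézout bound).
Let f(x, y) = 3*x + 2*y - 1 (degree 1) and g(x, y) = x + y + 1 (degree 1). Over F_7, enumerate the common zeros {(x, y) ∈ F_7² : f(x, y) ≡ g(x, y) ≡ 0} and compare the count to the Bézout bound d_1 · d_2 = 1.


Common zeros: {(3, 3)}; count = 1; Bézout bound = 1.

deg(f) = 1, deg(g) = 1, so Bézout bound = 1.
Scan x ∈ F_7. For each x, list the y ∈ F_7 with f(x, y) ≡ 0 and those with g(x, y) ≡ 0 (mod 7); the common zeros in that column are the intersection.
  x = 0: f ≡ 0 at y ∈ {4}; g ≡ 0 at y ∈ {6}; common: ∅.
  x = 1: f ≡ 0 at y ∈ {6}; g ≡ 0 at y ∈ {5}; common: ∅.
  x = 2: f ≡ 0 at y ∈ {1}; g ≡ 0 at y ∈ {4}; common: ∅.
  x = 3: f ≡ 0 at y ∈ {3}; g ≡ 0 at y ∈ {3}; common: {3}.
  x = 4: f ≡ 0 at y ∈ {5}; g ≡ 0 at y ∈ {2}; common: ∅.
  x = 5: f ≡ 0 at y ∈ {0}; g ≡ 0 at y ∈ {1}; common: ∅.
  x = 6: f ≡ 0 at y ∈ {2}; g ≡ 0 at y ∈ {0}; common: ∅.
Collecting: common zeros = {(3, 3)}, so the count is 1.
Comparison with the Bézout bound: 1 ≤ 1 = deg(f)·deg(g), as expected for curves with no common component (the bound is attained).


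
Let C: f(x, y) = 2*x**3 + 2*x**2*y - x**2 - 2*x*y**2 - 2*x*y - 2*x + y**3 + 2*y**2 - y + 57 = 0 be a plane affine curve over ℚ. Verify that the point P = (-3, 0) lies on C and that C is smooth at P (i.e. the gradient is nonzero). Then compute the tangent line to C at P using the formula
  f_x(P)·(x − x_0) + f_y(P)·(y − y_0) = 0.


Tangent line at P: 58*x + 23*y + 174 = 0.

Step 1: f(-3, 0) = 0, so P lies on C.
Step 2: partial derivatives
  f_x(x, y) = 6*x**2 + 4*x*y - 2*x - 2*y**2 - 2*y - 2, f_y(x, y) = 2*x**2 - 4*x*y - 2*x + 3*y**2 + 4*y - 1.
  f_x(P) = 58, f_y(P) = 23 (gradient nonzero, so P is smooth).
Step 3: tangent line at P: 58·(x − -3) + 23·(y − 0) = 0.
Expanding: 58*x + 23*y + 174 = 0.


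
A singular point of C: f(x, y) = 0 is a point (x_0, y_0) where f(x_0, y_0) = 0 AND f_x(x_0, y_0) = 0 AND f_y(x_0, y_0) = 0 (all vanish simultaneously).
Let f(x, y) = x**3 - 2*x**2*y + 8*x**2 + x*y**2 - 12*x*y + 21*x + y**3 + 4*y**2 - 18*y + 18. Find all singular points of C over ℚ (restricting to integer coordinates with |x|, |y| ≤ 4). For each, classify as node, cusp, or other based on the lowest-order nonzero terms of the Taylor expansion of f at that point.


Singular points: {(-3, 0)}; classification: node.

Compute partial derivatives:
  f_x = 3*x**2 - 4*x*y + 16*x + y**2 - 12*y + 21.
  f_y = -2*x**2 + 2*x*y - 12*x + 3*y**2 + 8*y - 18.
Scan x_0 ∈ {−4, ..., 4}. For each x_0, f_y(x_0, y) is a polynomial in y; find its integer roots y ∈ {−4, ..., 4}, then test f_x and f at those candidates.
  x = -4: f_y(-4, y) = 3*y**2 - 2; no integer root y with |y| ≤ 4.
  x = -3: f_y(-3, y) = 3*y**2 + 2*y; vanishes at y ∈ {0}. (-3, 0): f_x = 0, f = 0 — SINGULAR.
  x = -2: f_y(-2, y) = 3*y**2 + 4*y - 2; no integer root y with |y| ≤ 4.
  x = -1: f_y(-1, y) = 3*y**2 + 6*y - 8; no integer root y with |y| ≤ 4.
  x = 0: f_y(0, y) = 3*y**2 + 8*y - 18; no integer root y with |y| ≤ 4.
  x = 1: f_y(1, y) = 3*y**2 + 10*y - 32; vanishes at y ∈ {2}. (1, 2): f_x = 12 ≠ 0.
  x = 2: f_y(2, y) = 3*y**2 + 12*y - 50; no integer root y with |y| ≤ 4.
  x = 3: f_y(3, y) = 3*y**2 + 14*y - 72; no integer root y with |y| ≤ 4.
  x = 4: f_y(4, y) = 3*y**2 + 16*y - 98; no integer root y with |y| ≤ 4.
Only singular point on the grid: (-3, 0).
Classify: substitute x = -3 + u, y = 0 + v and expand: f = u**3 - 2*u**2*v - u**2 + u*v**2 + v**3 + v**2.
No constant or linear terms (consistent with a singular point). Quadratic part: -u**2 + v**2. Cubic part: u**3 - 2*u**2*v + u*v**2 + v**3.
The quadratic part v**2 - u**2 = (v − u)(v + u) splits into two distinct linear factors, so there are two distinct tangent lines y − 0 = ±(x − -3) — this is a node (ordinary double point).
Classification: node.


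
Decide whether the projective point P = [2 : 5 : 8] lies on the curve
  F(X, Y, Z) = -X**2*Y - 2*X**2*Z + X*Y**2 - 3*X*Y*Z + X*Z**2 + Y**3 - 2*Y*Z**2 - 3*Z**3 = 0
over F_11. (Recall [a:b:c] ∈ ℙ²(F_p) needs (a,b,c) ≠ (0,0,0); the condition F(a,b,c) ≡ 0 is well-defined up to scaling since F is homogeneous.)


F(2,5,8) ≡ 3 (mod 11); P is NOT on the curve.

Evaluate F(2, 5, 8) term-by-term (mod 11).
  -X**2*Y ↦ -1·4·5·1 = -20
  -2*X**2*Z ↦ -2·4·1·8 = -64
  X*Y**2 ↦ 1·2·25·1 = 50
  -3*X*Y*Z ↦ -3·2·5·8 = -240
  X*Z**2 ↦ 1·2·1·64 = 128
  Y**3 ↦ 1·1·125·1 = 125
  -2*Y*Z**2 ↦ -2·1·5·64 = -640
  -3*Z**3 ↦ -3·1·1·512 = -1536
Sum: F(2, 5, 8) = (-20) + (-64) + (50) + (-240) + (128) + (125) + (-640) + (-1536) = -2197.
Reducing mod 11: -2197 ≡ 3 (mod 11).
Since F(a, b, c) ≡ 3 ≠ 0 (mod 11), P does NOT lie on the curve.


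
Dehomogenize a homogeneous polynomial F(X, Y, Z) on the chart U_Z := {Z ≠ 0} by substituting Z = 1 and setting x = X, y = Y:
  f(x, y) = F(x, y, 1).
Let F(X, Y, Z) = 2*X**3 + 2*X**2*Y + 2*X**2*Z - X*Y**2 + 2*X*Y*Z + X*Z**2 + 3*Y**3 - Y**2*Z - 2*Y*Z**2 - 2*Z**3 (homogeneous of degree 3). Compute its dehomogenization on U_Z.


f(x, y) = 2*x**3 + 2*x**2*y + 2*x**2 - x*y**2 + 2*x*y + x + 3*y**3 - y**2 - 2*y - 2

On U_Z we set Z = 1. Each monomial c·X^i·Y^j·Z^k in F becomes c·x^i·y^j·1^k = c·x^i·y^j.
Substituting Z = 1: F(X, Y, 1) = 2*x**3 + 2*x**2*y + 2*x**2 - x*y**2 + 2*x*y + x + 3*y**3 - y**2 - 2*y - 2.
Note: deg(f) ≤ deg(F) = 3; strict inequality happens when F is divisible by Z (lost terms).


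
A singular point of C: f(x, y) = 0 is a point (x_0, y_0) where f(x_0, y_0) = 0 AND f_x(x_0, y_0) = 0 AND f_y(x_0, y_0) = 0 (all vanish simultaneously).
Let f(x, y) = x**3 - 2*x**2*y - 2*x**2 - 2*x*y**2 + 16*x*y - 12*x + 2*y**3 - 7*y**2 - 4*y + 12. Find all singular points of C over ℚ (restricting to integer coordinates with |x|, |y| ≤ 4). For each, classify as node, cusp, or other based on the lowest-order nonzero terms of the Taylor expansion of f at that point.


Singular points: {(2, 2)}; classification: cusp.

Compute partial derivatives:
  f_x = 3*x**2 - 4*x*y - 4*x - 2*y**2 + 16*y - 12.
  f_y = -2*x**2 - 4*x*y + 16*x + 6*y**2 - 14*y - 4.
Scan x_0 ∈ {−4, ..., 4}. For each x_0, f_y(x_0, y) is a polynomial in y; find its integer roots y ∈ {−4, ..., 4}, then test f_x and f at those candidates.
  x = -4: f_y(-4, y) = 6*y**2 + 2*y - 100; no integer root y with |y| ≤ 4.
  x = -3: f_y(-3, y) = 6*y**2 - 2*y - 70; no integer root y with |y| ≤ 4.
  x = -2: f_y(-2, y) = 6*y**2 - 6*y - 44; no integer root y with |y| ≤ 4.
  x = -1: f_y(-1, y) = 6*y**2 - 10*y - 22; no integer root y with |y| ≤ 4.
  x = 0: f_y(0, y) = 6*y**2 - 14*y - 4; no integer root y with |y| ≤ 4.
  x = 1: f_y(1, y) = 6*y**2 - 18*y + 10; no integer root y with |y| ≤ 4.
  x = 2: f_y(2, y) = 6*y**2 - 22*y + 20; vanishes at y ∈ {2}. (2, 2): f_x = 0, f = 0 — SINGULAR.
  x = 3: f_y(3, y) = 6*y**2 - 26*y + 26; no integer root y with |y| ≤ 4.
  x = 4: f_y(4, y) = 6*y**2 - 30*y + 28; no integer root y with |y| ≤ 4.
Only singular point on the grid: (2, 2).
Classify: substitute x = 2 + u, y = 2 + v and expand: f = u**3 - 2*u**2*v - 2*u*v**2 + 2*v**3 + v**2.
No constant or linear terms (consistent with a singular point). Quadratic part: v**2. Cubic part: u**3 - 2*u**2*v - 2*u*v**2 + 2*v**3.
The quadratic part v**2 is a perfect square, so there is a single (double) tangent line v = 0, i.e. y = 2. Restricting the cubic part to that line (v = 0) leaves u**3 ≠ 0, so f is not divisible by v and the branch is v² ≈ -u**3 to lowest order — this is a cusp.
Classification: cusp.


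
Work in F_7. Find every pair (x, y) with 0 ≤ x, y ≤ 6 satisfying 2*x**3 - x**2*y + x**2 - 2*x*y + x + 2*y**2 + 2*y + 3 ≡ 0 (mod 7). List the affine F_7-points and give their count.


Affine F_7-points: {(0, 1), (0, 5), (1, 0), (1, 4), (2, 1), (2, 2), (3, 4), (3, 6), (4, 5), (4, 6), (5, 1), (5, 5), (6, 3), (6, 6)}; count = 14.

For each of the 49 pairs (x, y) ∈ F_7², evaluate f(x, y) mod 7. Record the zeros.
  x = 0: [0↦3, 1↦0, 2↦1, 3↦6, 4↦1, 5↦0, 6↦3]  zeros at y ∈ {1, 5}
  x = 1: [0↦0, 1↦1, 2↦6, 3↦1, 4↦0, 5↦3, 6↦3]  zeros at y ∈ {0, 4}
  x = 2: [0↦4, 1↦0, 2↦0, 3↦4, 4↦5, 5↦3, 6↦5]  zeros at y ∈ {1, 2}
  x = 3: [0↦6, 1↦2, 2↦2, 3↦6, 4↦0, 5↦5, 6↦0]  zeros at y ∈ {4, 6}
  x = 4: [0↦4, 1↦5, 2↦3, 3↦5, 4↦4, 5↦0, 6↦0]  zeros at y ∈ {5, 6}
  x = 5: [0↦3, 1↦0, 2↦1, 3↦6, 4↦1, 5↦0, 6↦3]  zeros at y ∈ {1, 5}
  x = 6: [0↦1, 1↦6, 2↦1, 3↦0, 4↦3, 5↦3, 6↦0]  zeros at y ∈ {3, 6}
Collecting zeros: affine points = {(0, 1), (0, 5), (1, 0), (1, 4), (2, 1), (2, 2), (3, 4), (3, 6), (4, 5), (4, 6), (5, 1), (5, 5), (6, 3), (6, 6)}.
Total count |C(F_7)_aff| = 14.


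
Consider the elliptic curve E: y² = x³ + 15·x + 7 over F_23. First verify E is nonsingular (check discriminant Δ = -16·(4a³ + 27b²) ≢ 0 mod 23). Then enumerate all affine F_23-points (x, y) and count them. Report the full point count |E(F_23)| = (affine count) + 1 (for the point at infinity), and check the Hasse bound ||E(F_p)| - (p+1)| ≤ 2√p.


Affine points = {(1, 0), (4, 4), (4, 19), (5, 0), (7, 8), (7, 15), (8, 8), (8, 15), (11, 10), (11, 13), (12, 11), (12, 12), (17, 0), (20, 2), (20, 21)}; affine count = 15; |E(F_23)| = 16.

Discriminant check: Δ ∝ 4a³ + 27b² = 4·15³ + 27·7² = 4·3375 + 27·49 ≡ 11 (mod 23). Nonzero ⇒ E is nonsingular.
For each x ∈ F_23, compute rhs = x³ + 15·x + 7 mod 23, then count y ∈ F_23 with y² ≡ rhs.
  x = 0: rhs = 7, matching y values: none (0 points).
  x = 1: rhs = 0, matching y values: 0 (1 points).
  x = 2: rhs = 22, matching y values: none (0 points).
  x = 3: rhs = 10, matching y values: none (0 points).
  x = 4: rhs = 16, matching y values: 4, 19 (2 points).
  x = 5: rhs = 0, matching y values: 0 (1 points).
  x = 6: rhs = 14, matching y values: none (0 points).
  x = 7: rhs = 18, matching y values: 8, 15 (2 points).
  x = 8: rhs = 18, matching y values: 8, 15 (2 points).
  x = 9: rhs = 20, matching y values: none (0 points).
  x = 10: rhs = 7, matching y values: none (0 points).
  x = 11: rhs = 8, matching y values: 10, 13 (2 points).
  x = 12: rhs = 6, matching y values: 11, 12 (2 points).
  x = 13: rhs = 7, matching y values: none (0 points).
  x = 14: rhs = 17, matching y values: none (0 points).
  x = 15: rhs = 19, matching y values: none (0 points).
  x = 16: rhs = 19, matching y values: none (0 points).
  x = 17: rhs = 0, matching y values: 0 (1 points).
  x = 18: rhs = 14, matching y values: none (0 points).
  x = 19: rhs = 21, matching y values: none (0 points).
  x = 20: rhs = 4, matching y values: 2, 21 (2 points).
  x = 21: rhs = 15, matching y values: none (0 points).
  x = 22: rhs = 14, matching y values: none (0 points).
Total affine count: 15.
Full point count |E(F_23)| = 15 + 1 = 16.
Hasse bound: |16 − (23+1)| = |-8| = 8 ≤ 2√23 ≈ 9.5917 ✓.


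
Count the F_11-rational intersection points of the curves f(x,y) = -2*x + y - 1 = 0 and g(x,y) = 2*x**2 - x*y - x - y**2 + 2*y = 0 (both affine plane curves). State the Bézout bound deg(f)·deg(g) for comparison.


Common zeros: {(7, 4), (9, 8)}; count = 2; Bézout bound = 2.

deg(f) = 1, deg(g) = 2, so Bézout bound = 2.
Scan x ∈ F_11. For each x, list the y ∈ F_11 with f(x, y) ≡ 0 and those with g(x, y) ≡ 0 (mod 11); the common zeros in that column are the intersection.
  x = 0: f ≡ 0 at y ∈ {1}; g ≡ 0 at y ∈ {0, 2}; common: ∅.
  x = 1: f ≡ 0 at y ∈ {3}; g ≡ 0 at y ∈ {4, 8}; common: ∅.
  x = 2: f ≡ 0 at y ∈ {5}; g ≡ 0 at y ∈ ∅; common: ∅.
  x = 3: f ≡ 0 at y ∈ {7}; g ≡ 0 at y ∈ ∅; common: ∅.
  x = 4: f ≡ 0 at y ∈ {9}; g ≡ 0 at y ∈ ∅; common: ∅.
  x = 5: f ≡ 0 at y ∈ {0}; g ≡ 0 at y ∈ ∅; common: ∅.
  x = 6: f ≡ 0 at y ∈ {2}; g ≡ 0 at y ∈ {0, 7}; common: ∅.
  x = 7: f ≡ 0 at y ∈ {4}; g ≡ 0 at y ∈ {2, 4}; common: {4}.
  x = 8: f ≡ 0 at y ∈ {6}; g ≡ 0 at y ∈ ∅; common: ∅.
  x = 9: f ≡ 0 at y ∈ {8}; g ≡ 0 at y ∈ {7, 8}; common: {8}.
  x = 10: f ≡ 0 at y ∈ {10}; g ≡ 0 at y ∈ ∅; common: ∅.
Collecting: common zeros = {(7, 4), (9, 8)}, so the count is 2.
Comparison with the Bézout bound: 2 ≤ 2 = deg(f)·deg(g), as expected for curves with no common component (the bound is attained).


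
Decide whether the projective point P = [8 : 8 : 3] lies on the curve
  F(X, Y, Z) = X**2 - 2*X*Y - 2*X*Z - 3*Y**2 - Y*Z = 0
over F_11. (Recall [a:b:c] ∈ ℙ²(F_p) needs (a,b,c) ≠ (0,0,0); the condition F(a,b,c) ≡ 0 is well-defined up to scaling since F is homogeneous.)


F(8,8,3) ≡ 2 (mod 11); P is NOT on the curve.

Evaluate F(8, 8, 3) term-by-term (mod 11).
  X**2 ↦ 1·64·1·1 = 64
  -2*X*Y ↦ -2·8·8·1 = -128
  -2*X*Z ↦ -2·8·1·3 = -48
  -3*Y**2 ↦ -3·1·64·1 = -192
  -Y*Z ↦ -1·1·8·3 = -24
Sum: F(8, 8, 3) = (64) + (-128) + (-48) + (-192) + (-24) = -328.
Reducing mod 11: -328 ≡ 2 (mod 11).
Since F(a, b, c) ≡ 2 ≠ 0 (mod 11), P does NOT lie on the curve.


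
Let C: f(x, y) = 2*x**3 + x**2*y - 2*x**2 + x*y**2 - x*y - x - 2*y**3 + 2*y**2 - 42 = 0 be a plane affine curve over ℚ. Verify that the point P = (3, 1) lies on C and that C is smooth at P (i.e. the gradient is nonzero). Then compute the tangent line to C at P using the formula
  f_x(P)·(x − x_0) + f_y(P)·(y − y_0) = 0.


Tangent line at P: 47*x + 10*y - 151 = 0.

Step 1: f(3, 1) = 0, so P lies on C.
Step 2: partial derivatives
  f_x(x, y) = 6*x**2 + 2*x*y - 4*x + y**2 - y - 1, f_y(x, y) = x**2 + 2*x*y - x - 6*y**2 + 4*y.
  f_x(P) = 47, f_y(P) = 10 (gradient nonzero, so P is smooth).
Step 3: tangent line at P: 47·(x − 3) + 10·(y − 1) = 0.
Expanding: 47*x + 10*y - 151 = 0.


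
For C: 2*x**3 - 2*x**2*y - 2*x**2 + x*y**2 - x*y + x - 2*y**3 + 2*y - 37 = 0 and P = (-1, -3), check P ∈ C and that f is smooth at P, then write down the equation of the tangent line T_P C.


Tangent line at P: 11*x - 47*y - 130 = 0.

Step 1: f(-1, -3) = 0, so P lies on C.
Step 2: partial derivatives
  f_x(x, y) = 6*x**2 - 4*x*y - 4*x + y**2 - y + 1, f_y(x, y) = -2*x**2 + 2*x*y - x - 6*y**2 + 2.
  f_x(P) = 11, f_y(P) = -47 (gradient nonzero, so P is smooth).
Step 3: tangent line at P: 11·(x − -1) + -47·(y − -3) = 0.
Expanding: 11*x - 47*y - 130 = 0.


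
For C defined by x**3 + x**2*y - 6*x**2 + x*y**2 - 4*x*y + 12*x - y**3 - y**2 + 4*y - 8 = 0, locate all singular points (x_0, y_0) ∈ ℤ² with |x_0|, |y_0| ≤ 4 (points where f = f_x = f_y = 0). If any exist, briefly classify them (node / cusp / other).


Singular points: {(2, 0)}; classification: cusp.

Compute partial derivatives:
  f_x = 3*x**2 + 2*x*y - 12*x + y**2 - 4*y + 12.
  f_y = x**2 + 2*x*y - 4*x - 3*y**2 - 2*y + 4.
Scan x_0 ∈ {−4, ..., 4}. For each x_0, f_y(x_0, y) is a polynomial in y; find its integer roots y ∈ {−4, ..., 4}, then test f_x and f at those candidates.
  x = -4: f_y(-4, y) = -3*y**2 - 10*y + 36; no integer root y with |y| ≤ 4.
  x = -3: f_y(-3, y) = -3*y**2 - 8*y + 25; no integer root y with |y| ≤ 4.
  x = -2: f_y(-2, y) = -3*y**2 - 6*y + 16; no integer root y with |y| ≤ 4.
  x = -1: f_y(-1, y) = -3*y**2 - 4*y + 9; no integer root y with |y| ≤ 4.
  x = 0: f_y(0, y) = -3*y**2 - 2*y + 4; no integer root y with |y| ≤ 4.
  x = 1: f_y(1, y) = 1 - 3*y**2; no integer root y with |y| ≤ 4.
  x = 2: f_y(2, y) = -3*y**2 + 2*y; vanishes at y ∈ {0}. (2, 0): f_x = 0, f = 0 — SINGULAR.
  x = 3: f_y(3, y) = -3*y**2 + 4*y + 1; no integer root y with |y| ≤ 4.
  x = 4: f_y(4, y) = -3*y**2 + 6*y + 4; no integer root y with |y| ≤ 4.
Only singular point on the grid: (2, 0).
Classify: substitute x = 2 + u, y = 0 + v and expand: f = u**3 + u**2*v + u*v**2 - v**3 + v**2.
No constant or linear terms (consistent with a singular point). Quadratic part: v**2. Cubic part: u**3 + u**2*v + u*v**2 - v**3.
The quadratic part v**2 is a perfect square, so there is a single (double) tangent line v = 0, i.e. y = 0. Restricting the cubic part to that line (v = 0) leaves u**3 ≠ 0, so f is not divisible by v and the branch is v² ≈ -u**3 to lowest order — this is a cusp.
Classification: cusp.


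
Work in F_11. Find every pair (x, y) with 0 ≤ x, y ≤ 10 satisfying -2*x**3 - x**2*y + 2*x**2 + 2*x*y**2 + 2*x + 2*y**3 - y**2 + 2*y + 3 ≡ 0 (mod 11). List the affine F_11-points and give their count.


Affine F_11-points: {(0, 8), (2, 8), (4, 4), (4, 10), (5, 0), (5, 3), (5, 9), (6, 8), (7, 5), (8, 7), (10, 2)}; count = 11.

For each of the 121 pairs (x, y) ∈ F_11², evaluate f(x, y) mod 11. Record the zeros.
  x = 0: [0↦3, 1↦6, 2↦8, 3↦10, 4↦2, 5↦7, 6↦4, 7↦5, 8↦0, 9↦1, 10↦9]  zeros at y ∈ {8}
  x = 1: [0↦5, 1↦9, 2↦5, 3↦5, 4↦10, 5↦10, 6↦6, 7↦10, 8↦1, 9↦2, 10↦3]  zeros at y ∈ ∅
  x = 2: [0↦10, 1↦2, 2↦1, 3↦8, 4↦2, 5↦6, 6↦10, 7↦4, 8↦0, 9↦10, 10↦2]  zeros at y ∈ {8}
  x = 3: [0↦6, 1↦6, 2↦6, 3↦7, 4↦10, 5↦5, 6↦4, 7↦8, 8↦7, 9↦2, 10↦5]  zeros at y ∈ ∅
  x = 4: [0↦3, 1↦9, 2↦8, 3↦1, 4↦0, 5↦6, 6↦9, 7↦10, 8↦10, 9↦10, 10↦0]  zeros at y ∈ {4, 10}
  x = 5: [0↦0, 1↦10, 2↦6, 3↦0, 4↦4, 5↦8, 6↦2, 7↦9, 8↦8, 9↦0, 10↦8]  zeros at y ∈ {0, 3, 9}
  x = 6: [0↦7, 1↦8, 2↦10, 3↦3, 4↦10, 5↦10, 6↦4, 7↦4, 8↦0, 9↦4, 10↦6]  zeros at y ∈ {8}
  x = 7: [0↦1, 1↦2, 2↦8, 3↦9, 4↦6, 5↦0, 6↦3, 7↦5, 8↦7, 9↦10, 10↦4]  zeros at y ∈ {5}
  x = 8: [0↦3, 1↦2, 2↦10, 3↦6, 4↦2, 5↦10, 6↦9, 7↦0, 8↦6, 9↦6, 10↦1]  zeros at y ∈ {7}
  x = 9: [0↦1, 1↦7, 2↦4, 3↦4, 4↦8, 5↦6, 6↦10, 7↦10, 8↦7, 9↦2, 10↦7]  zeros at y ∈ ∅
  x = 10: [0↦5, 1↦5, 2↦0, 3↦2, 4↦1, 5↦9, 6↦5, 7↦1, 8↦9, 9↦8, 10↦10]  zeros at y ∈ {2}
Collecting zeros: affine points = {(0, 8), (2, 8), (4, 4), (4, 10), (5, 0), (5, 3), (5, 9), (6, 8), (7, 5), (8, 7), (10, 2)}.
Total count |C(F_11)_aff| = 11.


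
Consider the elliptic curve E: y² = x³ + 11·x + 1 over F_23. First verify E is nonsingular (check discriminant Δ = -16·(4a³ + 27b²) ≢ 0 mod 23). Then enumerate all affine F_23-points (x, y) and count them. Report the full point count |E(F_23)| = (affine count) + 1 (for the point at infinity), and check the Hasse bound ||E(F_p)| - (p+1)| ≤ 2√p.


Affine points = {(0, 1), (0, 22), (1, 6), (1, 17), (2, 10), (2, 13), (8, 7), (8, 16), (9, 1), (9, 22), (11, 2), (11, 21), (13, 8), (13, 15), (14, 1), (14, 22), (16, 8), (16, 15), (17, 8), (17, 15), (19, 10), (19, 13), (22, 9), (22, 14)}; affine count = 24; |E(F_23)| = 25.

Discriminant check: Δ ∝ 4a³ + 27b² = 4·11³ + 27·1² = 4·1331 + 27·1 ≡ 15 (mod 23). Nonzero ⇒ E is nonsingular.
For each x ∈ F_23, compute rhs = x³ + 11·x + 1 mod 23, then count y ∈ F_23 with y² ≡ rhs.
  x = 0: rhs = 1, matching y values: 1, 22 (2 points).
  x = 1: rhs = 13, matching y values: 6, 17 (2 points).
  x = 2: rhs = 8, matching y values: 10, 13 (2 points).
  x = 3: rhs = 15, matching y values: none (0 points).
  x = 4: rhs = 17, matching y values: none (0 points).
  x = 5: rhs = 20, matching y values: none (0 points).
  x = 6: rhs = 7, matching y values: none (0 points).
  x = 7: rhs = 7, matching y values: none (0 points).
  x = 8: rhs = 3, matching y values: 7, 16 (2 points).
  x = 9: rhs = 1, matching y values: 1, 22 (2 points).
  x = 10: rhs = 7, matching y values: none (0 points).
  x = 11: rhs = 4, matching y values: 2, 21 (2 points).
  x = 12: rhs = 21, matching y values: none (0 points).
  x = 13: rhs = 18, matching y values: 8, 15 (2 points).
  x = 14: rhs = 1, matching y values: 1, 22 (2 points).
  x = 15: rhs = 22, matching y values: none (0 points).
  x = 16: rhs = 18, matching y values: 8, 15 (2 points).
  x = 17: rhs = 18, matching y values: 8, 15 (2 points).
  x = 18: rhs = 5, matching y values: none (0 points).
  x = 19: rhs = 8, matching y values: 10, 13 (2 points).
  x = 20: rhs = 10, matching y values: none (0 points).
  x = 21: rhs = 17, matching y values: none (0 points).
  x = 22: rhs = 12, matching y values: 9, 14 (2 points).
Total affine count: 24.
Full point count |E(F_23)| = 24 + 1 = 25.
Hasse bound: |25 − (23+1)| = |1| = 1 ≤ 2√23 ≈ 9.5917 ✓.
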